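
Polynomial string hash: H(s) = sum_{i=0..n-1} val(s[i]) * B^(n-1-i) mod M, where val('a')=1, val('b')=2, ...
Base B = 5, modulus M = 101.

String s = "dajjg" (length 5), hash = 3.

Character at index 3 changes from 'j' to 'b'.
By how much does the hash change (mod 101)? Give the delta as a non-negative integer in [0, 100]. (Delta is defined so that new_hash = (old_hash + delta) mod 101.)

Answer: 61

Derivation:
Delta formula: (val(new) - val(old)) * B^(n-1-k) mod M
  val('b') - val('j') = 2 - 10 = -8
  B^(n-1-k) = 5^1 mod 101 = 5
  Delta = -8 * 5 mod 101 = 61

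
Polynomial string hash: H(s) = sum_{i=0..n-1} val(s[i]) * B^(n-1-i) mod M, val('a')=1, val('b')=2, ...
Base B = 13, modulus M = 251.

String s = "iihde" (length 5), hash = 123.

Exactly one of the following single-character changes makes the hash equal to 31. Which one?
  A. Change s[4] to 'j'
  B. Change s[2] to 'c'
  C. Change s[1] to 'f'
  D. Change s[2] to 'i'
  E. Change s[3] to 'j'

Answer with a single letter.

Option A: s[4]='e'->'j', delta=(10-5)*13^0 mod 251 = 5, hash=123+5 mod 251 = 128
Option B: s[2]='h'->'c', delta=(3-8)*13^2 mod 251 = 159, hash=123+159 mod 251 = 31 <-- target
Option C: s[1]='i'->'f', delta=(6-9)*13^3 mod 251 = 186, hash=123+186 mod 251 = 58
Option D: s[2]='h'->'i', delta=(9-8)*13^2 mod 251 = 169, hash=123+169 mod 251 = 41
Option E: s[3]='d'->'j', delta=(10-4)*13^1 mod 251 = 78, hash=123+78 mod 251 = 201

Answer: B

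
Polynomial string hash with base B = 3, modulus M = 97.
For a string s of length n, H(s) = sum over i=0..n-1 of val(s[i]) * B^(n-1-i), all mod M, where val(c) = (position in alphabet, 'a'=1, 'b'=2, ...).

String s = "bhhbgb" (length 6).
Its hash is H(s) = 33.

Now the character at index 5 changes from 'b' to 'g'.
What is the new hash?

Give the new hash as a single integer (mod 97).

val('b') = 2, val('g') = 7
Position k = 5, exponent = n-1-k = 0
B^0 mod M = 3^0 mod 97 = 1
Delta = (7 - 2) * 1 mod 97 = 5
New hash = (33 + 5) mod 97 = 38

Answer: 38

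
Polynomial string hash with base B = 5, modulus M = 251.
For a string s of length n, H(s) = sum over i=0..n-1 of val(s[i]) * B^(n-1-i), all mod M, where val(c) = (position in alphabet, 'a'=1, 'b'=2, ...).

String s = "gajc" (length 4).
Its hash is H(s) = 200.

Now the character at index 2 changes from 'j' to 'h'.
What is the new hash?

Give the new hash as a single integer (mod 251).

Answer: 190

Derivation:
val('j') = 10, val('h') = 8
Position k = 2, exponent = n-1-k = 1
B^1 mod M = 5^1 mod 251 = 5
Delta = (8 - 10) * 5 mod 251 = 241
New hash = (200 + 241) mod 251 = 190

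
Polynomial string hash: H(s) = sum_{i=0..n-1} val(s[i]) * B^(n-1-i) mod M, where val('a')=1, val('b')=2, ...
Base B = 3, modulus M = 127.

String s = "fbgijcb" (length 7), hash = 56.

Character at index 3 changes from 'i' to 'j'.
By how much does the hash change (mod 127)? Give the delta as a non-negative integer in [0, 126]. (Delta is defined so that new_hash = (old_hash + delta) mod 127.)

Answer: 27

Derivation:
Delta formula: (val(new) - val(old)) * B^(n-1-k) mod M
  val('j') - val('i') = 10 - 9 = 1
  B^(n-1-k) = 3^3 mod 127 = 27
  Delta = 1 * 27 mod 127 = 27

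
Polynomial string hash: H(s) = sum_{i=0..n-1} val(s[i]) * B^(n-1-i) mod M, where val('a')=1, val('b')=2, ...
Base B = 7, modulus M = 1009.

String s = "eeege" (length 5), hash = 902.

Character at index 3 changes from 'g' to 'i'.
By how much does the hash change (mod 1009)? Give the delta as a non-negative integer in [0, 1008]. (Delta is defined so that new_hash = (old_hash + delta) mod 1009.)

Answer: 14

Derivation:
Delta formula: (val(new) - val(old)) * B^(n-1-k) mod M
  val('i') - val('g') = 9 - 7 = 2
  B^(n-1-k) = 7^1 mod 1009 = 7
  Delta = 2 * 7 mod 1009 = 14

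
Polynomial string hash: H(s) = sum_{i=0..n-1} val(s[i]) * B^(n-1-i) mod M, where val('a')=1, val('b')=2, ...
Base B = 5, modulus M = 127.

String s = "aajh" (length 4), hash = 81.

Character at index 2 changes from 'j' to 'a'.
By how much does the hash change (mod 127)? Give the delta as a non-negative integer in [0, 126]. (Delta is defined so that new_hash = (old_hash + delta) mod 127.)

Delta formula: (val(new) - val(old)) * B^(n-1-k) mod M
  val('a') - val('j') = 1 - 10 = -9
  B^(n-1-k) = 5^1 mod 127 = 5
  Delta = -9 * 5 mod 127 = 82

Answer: 82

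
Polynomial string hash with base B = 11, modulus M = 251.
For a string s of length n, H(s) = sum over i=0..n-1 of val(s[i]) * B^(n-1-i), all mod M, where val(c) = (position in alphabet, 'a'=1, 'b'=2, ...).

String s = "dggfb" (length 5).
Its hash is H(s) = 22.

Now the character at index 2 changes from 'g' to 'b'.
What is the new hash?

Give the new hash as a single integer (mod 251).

val('g') = 7, val('b') = 2
Position k = 2, exponent = n-1-k = 2
B^2 mod M = 11^2 mod 251 = 121
Delta = (2 - 7) * 121 mod 251 = 148
New hash = (22 + 148) mod 251 = 170

Answer: 170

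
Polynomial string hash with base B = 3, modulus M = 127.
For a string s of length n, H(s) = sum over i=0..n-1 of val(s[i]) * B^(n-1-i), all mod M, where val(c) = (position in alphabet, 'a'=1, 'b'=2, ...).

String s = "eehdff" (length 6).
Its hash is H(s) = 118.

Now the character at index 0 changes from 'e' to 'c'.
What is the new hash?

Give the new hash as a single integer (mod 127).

val('e') = 5, val('c') = 3
Position k = 0, exponent = n-1-k = 5
B^5 mod M = 3^5 mod 127 = 116
Delta = (3 - 5) * 116 mod 127 = 22
New hash = (118 + 22) mod 127 = 13

Answer: 13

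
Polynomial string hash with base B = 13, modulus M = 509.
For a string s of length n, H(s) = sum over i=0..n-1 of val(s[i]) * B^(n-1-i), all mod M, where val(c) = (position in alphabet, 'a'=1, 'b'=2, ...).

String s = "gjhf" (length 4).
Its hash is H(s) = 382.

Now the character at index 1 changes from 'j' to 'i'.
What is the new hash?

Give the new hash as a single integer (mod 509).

Answer: 213

Derivation:
val('j') = 10, val('i') = 9
Position k = 1, exponent = n-1-k = 2
B^2 mod M = 13^2 mod 509 = 169
Delta = (9 - 10) * 169 mod 509 = 340
New hash = (382 + 340) mod 509 = 213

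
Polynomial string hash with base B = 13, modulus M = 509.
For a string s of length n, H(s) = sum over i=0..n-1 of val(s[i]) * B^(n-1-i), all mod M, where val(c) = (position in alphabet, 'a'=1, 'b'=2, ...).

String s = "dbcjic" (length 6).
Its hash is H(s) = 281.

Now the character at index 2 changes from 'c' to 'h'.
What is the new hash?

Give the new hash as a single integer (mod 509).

Answer: 68

Derivation:
val('c') = 3, val('h') = 8
Position k = 2, exponent = n-1-k = 3
B^3 mod M = 13^3 mod 509 = 161
Delta = (8 - 3) * 161 mod 509 = 296
New hash = (281 + 296) mod 509 = 68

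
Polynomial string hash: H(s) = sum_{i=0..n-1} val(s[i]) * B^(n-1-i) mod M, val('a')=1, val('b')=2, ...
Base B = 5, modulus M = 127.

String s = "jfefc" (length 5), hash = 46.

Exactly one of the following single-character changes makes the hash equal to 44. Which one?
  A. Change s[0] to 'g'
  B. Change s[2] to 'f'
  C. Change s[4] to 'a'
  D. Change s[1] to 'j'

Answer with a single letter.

Answer: C

Derivation:
Option A: s[0]='j'->'g', delta=(7-10)*5^4 mod 127 = 30, hash=46+30 mod 127 = 76
Option B: s[2]='e'->'f', delta=(6-5)*5^2 mod 127 = 25, hash=46+25 mod 127 = 71
Option C: s[4]='c'->'a', delta=(1-3)*5^0 mod 127 = 125, hash=46+125 mod 127 = 44 <-- target
Option D: s[1]='f'->'j', delta=(10-6)*5^3 mod 127 = 119, hash=46+119 mod 127 = 38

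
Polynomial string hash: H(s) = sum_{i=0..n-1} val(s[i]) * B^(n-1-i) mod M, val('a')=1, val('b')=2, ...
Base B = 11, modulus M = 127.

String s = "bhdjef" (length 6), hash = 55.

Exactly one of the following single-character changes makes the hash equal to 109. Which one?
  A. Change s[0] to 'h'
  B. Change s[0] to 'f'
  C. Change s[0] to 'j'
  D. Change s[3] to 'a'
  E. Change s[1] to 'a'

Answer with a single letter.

Answer: D

Derivation:
Option A: s[0]='b'->'h', delta=(8-2)*11^5 mod 127 = 90, hash=55+90 mod 127 = 18
Option B: s[0]='b'->'f', delta=(6-2)*11^5 mod 127 = 60, hash=55+60 mod 127 = 115
Option C: s[0]='b'->'j', delta=(10-2)*11^5 mod 127 = 120, hash=55+120 mod 127 = 48
Option D: s[3]='j'->'a', delta=(1-10)*11^2 mod 127 = 54, hash=55+54 mod 127 = 109 <-- target
Option E: s[1]='h'->'a', delta=(1-8)*11^4 mod 127 = 2, hash=55+2 mod 127 = 57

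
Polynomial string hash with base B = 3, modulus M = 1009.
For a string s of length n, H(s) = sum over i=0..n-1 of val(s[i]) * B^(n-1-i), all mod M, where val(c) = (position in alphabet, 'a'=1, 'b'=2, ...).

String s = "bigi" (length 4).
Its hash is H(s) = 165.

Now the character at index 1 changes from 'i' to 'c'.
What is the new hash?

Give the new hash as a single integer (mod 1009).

Answer: 111

Derivation:
val('i') = 9, val('c') = 3
Position k = 1, exponent = n-1-k = 2
B^2 mod M = 3^2 mod 1009 = 9
Delta = (3 - 9) * 9 mod 1009 = 955
New hash = (165 + 955) mod 1009 = 111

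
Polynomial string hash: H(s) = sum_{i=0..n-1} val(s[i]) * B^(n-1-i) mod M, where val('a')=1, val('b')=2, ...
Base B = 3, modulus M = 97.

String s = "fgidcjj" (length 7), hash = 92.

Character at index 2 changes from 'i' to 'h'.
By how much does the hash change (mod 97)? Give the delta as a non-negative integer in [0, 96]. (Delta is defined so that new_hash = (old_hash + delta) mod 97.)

Delta formula: (val(new) - val(old)) * B^(n-1-k) mod M
  val('h') - val('i') = 8 - 9 = -1
  B^(n-1-k) = 3^4 mod 97 = 81
  Delta = -1 * 81 mod 97 = 16

Answer: 16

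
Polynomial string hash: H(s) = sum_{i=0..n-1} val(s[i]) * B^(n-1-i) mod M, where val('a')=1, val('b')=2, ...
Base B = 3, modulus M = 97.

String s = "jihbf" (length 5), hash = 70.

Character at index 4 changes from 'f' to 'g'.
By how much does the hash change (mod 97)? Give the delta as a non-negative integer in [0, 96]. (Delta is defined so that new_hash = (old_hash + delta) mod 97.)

Delta formula: (val(new) - val(old)) * B^(n-1-k) mod M
  val('g') - val('f') = 7 - 6 = 1
  B^(n-1-k) = 3^0 mod 97 = 1
  Delta = 1 * 1 mod 97 = 1

Answer: 1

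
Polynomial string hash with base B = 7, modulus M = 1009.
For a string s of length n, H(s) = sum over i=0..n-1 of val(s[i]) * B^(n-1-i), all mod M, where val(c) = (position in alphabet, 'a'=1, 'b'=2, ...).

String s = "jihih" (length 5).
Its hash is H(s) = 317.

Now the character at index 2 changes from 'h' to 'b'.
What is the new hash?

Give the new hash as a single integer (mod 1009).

Answer: 23

Derivation:
val('h') = 8, val('b') = 2
Position k = 2, exponent = n-1-k = 2
B^2 mod M = 7^2 mod 1009 = 49
Delta = (2 - 8) * 49 mod 1009 = 715
New hash = (317 + 715) mod 1009 = 23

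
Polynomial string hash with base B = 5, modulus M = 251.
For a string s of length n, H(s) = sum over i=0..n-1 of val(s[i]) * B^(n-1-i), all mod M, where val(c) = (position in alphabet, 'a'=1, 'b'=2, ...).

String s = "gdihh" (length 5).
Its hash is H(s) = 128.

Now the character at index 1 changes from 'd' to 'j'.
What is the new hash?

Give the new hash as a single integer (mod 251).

val('d') = 4, val('j') = 10
Position k = 1, exponent = n-1-k = 3
B^3 mod M = 5^3 mod 251 = 125
Delta = (10 - 4) * 125 mod 251 = 248
New hash = (128 + 248) mod 251 = 125

Answer: 125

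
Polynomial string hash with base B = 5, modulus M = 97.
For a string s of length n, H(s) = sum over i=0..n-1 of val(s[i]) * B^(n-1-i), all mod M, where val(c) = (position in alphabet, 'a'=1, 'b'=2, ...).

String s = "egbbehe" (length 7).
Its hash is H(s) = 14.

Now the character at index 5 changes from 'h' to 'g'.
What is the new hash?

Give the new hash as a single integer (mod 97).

Answer: 9

Derivation:
val('h') = 8, val('g') = 7
Position k = 5, exponent = n-1-k = 1
B^1 mod M = 5^1 mod 97 = 5
Delta = (7 - 8) * 5 mod 97 = 92
New hash = (14 + 92) mod 97 = 9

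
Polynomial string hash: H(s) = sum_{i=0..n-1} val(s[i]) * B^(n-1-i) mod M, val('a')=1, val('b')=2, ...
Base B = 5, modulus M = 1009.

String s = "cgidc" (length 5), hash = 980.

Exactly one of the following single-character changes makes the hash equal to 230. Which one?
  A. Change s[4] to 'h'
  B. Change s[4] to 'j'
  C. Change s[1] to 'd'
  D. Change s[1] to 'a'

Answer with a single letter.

Answer: D

Derivation:
Option A: s[4]='c'->'h', delta=(8-3)*5^0 mod 1009 = 5, hash=980+5 mod 1009 = 985
Option B: s[4]='c'->'j', delta=(10-3)*5^0 mod 1009 = 7, hash=980+7 mod 1009 = 987
Option C: s[1]='g'->'d', delta=(4-7)*5^3 mod 1009 = 634, hash=980+634 mod 1009 = 605
Option D: s[1]='g'->'a', delta=(1-7)*5^3 mod 1009 = 259, hash=980+259 mod 1009 = 230 <-- target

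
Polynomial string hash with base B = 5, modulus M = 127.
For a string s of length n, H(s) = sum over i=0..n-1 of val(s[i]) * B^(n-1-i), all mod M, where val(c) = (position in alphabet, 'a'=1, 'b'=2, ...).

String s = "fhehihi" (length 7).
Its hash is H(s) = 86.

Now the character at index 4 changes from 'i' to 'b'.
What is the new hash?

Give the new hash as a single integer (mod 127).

Answer: 38

Derivation:
val('i') = 9, val('b') = 2
Position k = 4, exponent = n-1-k = 2
B^2 mod M = 5^2 mod 127 = 25
Delta = (2 - 9) * 25 mod 127 = 79
New hash = (86 + 79) mod 127 = 38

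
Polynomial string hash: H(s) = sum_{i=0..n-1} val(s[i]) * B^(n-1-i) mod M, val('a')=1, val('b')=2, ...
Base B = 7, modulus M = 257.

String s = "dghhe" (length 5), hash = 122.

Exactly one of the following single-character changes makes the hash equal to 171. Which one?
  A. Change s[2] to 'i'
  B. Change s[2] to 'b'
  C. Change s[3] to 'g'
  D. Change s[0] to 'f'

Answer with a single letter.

Option A: s[2]='h'->'i', delta=(9-8)*7^2 mod 257 = 49, hash=122+49 mod 257 = 171 <-- target
Option B: s[2]='h'->'b', delta=(2-8)*7^2 mod 257 = 220, hash=122+220 mod 257 = 85
Option C: s[3]='h'->'g', delta=(7-8)*7^1 mod 257 = 250, hash=122+250 mod 257 = 115
Option D: s[0]='d'->'f', delta=(6-4)*7^4 mod 257 = 176, hash=122+176 mod 257 = 41

Answer: A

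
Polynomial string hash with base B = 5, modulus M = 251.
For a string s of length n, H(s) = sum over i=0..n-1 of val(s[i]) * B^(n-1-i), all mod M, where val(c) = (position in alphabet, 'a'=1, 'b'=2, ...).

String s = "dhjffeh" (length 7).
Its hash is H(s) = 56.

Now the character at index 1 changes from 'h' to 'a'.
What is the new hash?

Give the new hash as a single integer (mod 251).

Answer: 18

Derivation:
val('h') = 8, val('a') = 1
Position k = 1, exponent = n-1-k = 5
B^5 mod M = 5^5 mod 251 = 113
Delta = (1 - 8) * 113 mod 251 = 213
New hash = (56 + 213) mod 251 = 18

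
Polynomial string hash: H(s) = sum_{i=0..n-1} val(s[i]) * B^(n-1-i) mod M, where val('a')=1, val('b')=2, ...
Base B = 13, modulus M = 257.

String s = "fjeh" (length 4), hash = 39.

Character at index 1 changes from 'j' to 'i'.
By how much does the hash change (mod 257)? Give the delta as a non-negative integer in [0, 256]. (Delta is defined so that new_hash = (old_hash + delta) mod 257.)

Answer: 88

Derivation:
Delta formula: (val(new) - val(old)) * B^(n-1-k) mod M
  val('i') - val('j') = 9 - 10 = -1
  B^(n-1-k) = 13^2 mod 257 = 169
  Delta = -1 * 169 mod 257 = 88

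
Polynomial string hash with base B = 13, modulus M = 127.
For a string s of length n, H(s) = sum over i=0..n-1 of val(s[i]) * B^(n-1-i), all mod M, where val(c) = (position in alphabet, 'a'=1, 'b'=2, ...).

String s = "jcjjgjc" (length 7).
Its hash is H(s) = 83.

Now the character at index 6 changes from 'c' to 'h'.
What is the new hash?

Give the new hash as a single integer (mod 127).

val('c') = 3, val('h') = 8
Position k = 6, exponent = n-1-k = 0
B^0 mod M = 13^0 mod 127 = 1
Delta = (8 - 3) * 1 mod 127 = 5
New hash = (83 + 5) mod 127 = 88

Answer: 88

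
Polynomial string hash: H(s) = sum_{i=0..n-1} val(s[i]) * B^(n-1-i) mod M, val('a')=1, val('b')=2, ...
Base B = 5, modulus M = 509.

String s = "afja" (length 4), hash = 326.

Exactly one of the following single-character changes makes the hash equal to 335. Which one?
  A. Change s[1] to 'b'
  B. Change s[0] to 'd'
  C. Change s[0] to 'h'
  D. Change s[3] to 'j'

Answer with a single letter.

Answer: D

Derivation:
Option A: s[1]='f'->'b', delta=(2-6)*5^2 mod 509 = 409, hash=326+409 mod 509 = 226
Option B: s[0]='a'->'d', delta=(4-1)*5^3 mod 509 = 375, hash=326+375 mod 509 = 192
Option C: s[0]='a'->'h', delta=(8-1)*5^3 mod 509 = 366, hash=326+366 mod 509 = 183
Option D: s[3]='a'->'j', delta=(10-1)*5^0 mod 509 = 9, hash=326+9 mod 509 = 335 <-- target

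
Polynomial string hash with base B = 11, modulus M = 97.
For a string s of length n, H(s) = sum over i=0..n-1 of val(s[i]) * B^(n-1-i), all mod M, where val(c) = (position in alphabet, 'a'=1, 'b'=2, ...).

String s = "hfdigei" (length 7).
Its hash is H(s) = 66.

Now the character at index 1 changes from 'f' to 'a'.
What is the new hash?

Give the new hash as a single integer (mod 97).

Answer: 8

Derivation:
val('f') = 6, val('a') = 1
Position k = 1, exponent = n-1-k = 5
B^5 mod M = 11^5 mod 97 = 31
Delta = (1 - 6) * 31 mod 97 = 39
New hash = (66 + 39) mod 97 = 8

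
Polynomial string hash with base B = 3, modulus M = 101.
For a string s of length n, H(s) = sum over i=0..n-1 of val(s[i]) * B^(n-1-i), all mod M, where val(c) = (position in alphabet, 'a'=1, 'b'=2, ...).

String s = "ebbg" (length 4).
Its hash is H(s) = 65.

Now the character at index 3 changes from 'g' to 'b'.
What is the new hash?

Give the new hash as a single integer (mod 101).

val('g') = 7, val('b') = 2
Position k = 3, exponent = n-1-k = 0
B^0 mod M = 3^0 mod 101 = 1
Delta = (2 - 7) * 1 mod 101 = 96
New hash = (65 + 96) mod 101 = 60

Answer: 60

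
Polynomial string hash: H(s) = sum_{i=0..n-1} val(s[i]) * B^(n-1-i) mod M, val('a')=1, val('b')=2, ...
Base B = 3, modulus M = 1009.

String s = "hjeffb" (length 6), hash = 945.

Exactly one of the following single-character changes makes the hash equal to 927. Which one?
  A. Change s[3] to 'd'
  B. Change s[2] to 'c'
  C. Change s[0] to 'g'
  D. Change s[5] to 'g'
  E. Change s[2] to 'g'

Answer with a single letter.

Option A: s[3]='f'->'d', delta=(4-6)*3^2 mod 1009 = 991, hash=945+991 mod 1009 = 927 <-- target
Option B: s[2]='e'->'c', delta=(3-5)*3^3 mod 1009 = 955, hash=945+955 mod 1009 = 891
Option C: s[0]='h'->'g', delta=(7-8)*3^5 mod 1009 = 766, hash=945+766 mod 1009 = 702
Option D: s[5]='b'->'g', delta=(7-2)*3^0 mod 1009 = 5, hash=945+5 mod 1009 = 950
Option E: s[2]='e'->'g', delta=(7-5)*3^3 mod 1009 = 54, hash=945+54 mod 1009 = 999

Answer: A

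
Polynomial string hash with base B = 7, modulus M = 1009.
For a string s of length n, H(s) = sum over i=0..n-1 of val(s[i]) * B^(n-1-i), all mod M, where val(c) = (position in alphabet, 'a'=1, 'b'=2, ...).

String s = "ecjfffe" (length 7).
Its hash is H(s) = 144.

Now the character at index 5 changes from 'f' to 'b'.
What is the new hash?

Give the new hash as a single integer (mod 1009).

val('f') = 6, val('b') = 2
Position k = 5, exponent = n-1-k = 1
B^1 mod M = 7^1 mod 1009 = 7
Delta = (2 - 6) * 7 mod 1009 = 981
New hash = (144 + 981) mod 1009 = 116

Answer: 116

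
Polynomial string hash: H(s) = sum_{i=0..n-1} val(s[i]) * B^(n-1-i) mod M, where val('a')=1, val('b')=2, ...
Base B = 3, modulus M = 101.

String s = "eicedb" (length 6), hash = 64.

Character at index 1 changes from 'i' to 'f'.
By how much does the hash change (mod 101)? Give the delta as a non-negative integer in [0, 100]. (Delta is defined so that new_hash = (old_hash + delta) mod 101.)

Delta formula: (val(new) - val(old)) * B^(n-1-k) mod M
  val('f') - val('i') = 6 - 9 = -3
  B^(n-1-k) = 3^4 mod 101 = 81
  Delta = -3 * 81 mod 101 = 60

Answer: 60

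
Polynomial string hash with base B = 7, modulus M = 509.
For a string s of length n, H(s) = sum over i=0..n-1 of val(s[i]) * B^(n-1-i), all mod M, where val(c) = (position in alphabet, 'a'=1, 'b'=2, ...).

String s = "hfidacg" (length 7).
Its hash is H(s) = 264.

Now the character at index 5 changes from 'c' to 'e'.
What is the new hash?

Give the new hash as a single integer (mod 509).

Answer: 278

Derivation:
val('c') = 3, val('e') = 5
Position k = 5, exponent = n-1-k = 1
B^1 mod M = 7^1 mod 509 = 7
Delta = (5 - 3) * 7 mod 509 = 14
New hash = (264 + 14) mod 509 = 278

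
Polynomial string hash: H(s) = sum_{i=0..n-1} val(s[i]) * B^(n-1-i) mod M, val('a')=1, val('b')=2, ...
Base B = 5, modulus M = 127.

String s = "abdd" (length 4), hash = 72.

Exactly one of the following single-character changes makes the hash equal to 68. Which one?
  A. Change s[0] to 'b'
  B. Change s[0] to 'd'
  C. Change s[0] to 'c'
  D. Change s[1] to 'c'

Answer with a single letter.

Answer: C

Derivation:
Option A: s[0]='a'->'b', delta=(2-1)*5^3 mod 127 = 125, hash=72+125 mod 127 = 70
Option B: s[0]='a'->'d', delta=(4-1)*5^3 mod 127 = 121, hash=72+121 mod 127 = 66
Option C: s[0]='a'->'c', delta=(3-1)*5^3 mod 127 = 123, hash=72+123 mod 127 = 68 <-- target
Option D: s[1]='b'->'c', delta=(3-2)*5^2 mod 127 = 25, hash=72+25 mod 127 = 97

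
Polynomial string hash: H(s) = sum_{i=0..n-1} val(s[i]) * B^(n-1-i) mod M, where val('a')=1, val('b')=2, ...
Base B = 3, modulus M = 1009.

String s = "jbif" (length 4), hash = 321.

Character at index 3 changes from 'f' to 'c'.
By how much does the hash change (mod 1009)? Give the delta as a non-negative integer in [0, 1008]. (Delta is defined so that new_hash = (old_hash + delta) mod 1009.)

Answer: 1006

Derivation:
Delta formula: (val(new) - val(old)) * B^(n-1-k) mod M
  val('c') - val('f') = 3 - 6 = -3
  B^(n-1-k) = 3^0 mod 1009 = 1
  Delta = -3 * 1 mod 1009 = 1006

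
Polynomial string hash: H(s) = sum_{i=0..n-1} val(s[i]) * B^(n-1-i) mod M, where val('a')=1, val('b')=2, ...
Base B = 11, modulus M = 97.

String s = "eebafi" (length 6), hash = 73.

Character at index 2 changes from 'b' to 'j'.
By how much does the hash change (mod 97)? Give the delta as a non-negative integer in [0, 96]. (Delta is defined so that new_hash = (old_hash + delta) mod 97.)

Answer: 75

Derivation:
Delta formula: (val(new) - val(old)) * B^(n-1-k) mod M
  val('j') - val('b') = 10 - 2 = 8
  B^(n-1-k) = 11^3 mod 97 = 70
  Delta = 8 * 70 mod 97 = 75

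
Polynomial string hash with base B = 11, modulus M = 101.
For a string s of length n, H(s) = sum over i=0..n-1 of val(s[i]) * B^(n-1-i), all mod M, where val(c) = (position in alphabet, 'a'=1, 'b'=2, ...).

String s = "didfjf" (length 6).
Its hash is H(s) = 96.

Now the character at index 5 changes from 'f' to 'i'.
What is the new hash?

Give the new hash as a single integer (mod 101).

val('f') = 6, val('i') = 9
Position k = 5, exponent = n-1-k = 0
B^0 mod M = 11^0 mod 101 = 1
Delta = (9 - 6) * 1 mod 101 = 3
New hash = (96 + 3) mod 101 = 99

Answer: 99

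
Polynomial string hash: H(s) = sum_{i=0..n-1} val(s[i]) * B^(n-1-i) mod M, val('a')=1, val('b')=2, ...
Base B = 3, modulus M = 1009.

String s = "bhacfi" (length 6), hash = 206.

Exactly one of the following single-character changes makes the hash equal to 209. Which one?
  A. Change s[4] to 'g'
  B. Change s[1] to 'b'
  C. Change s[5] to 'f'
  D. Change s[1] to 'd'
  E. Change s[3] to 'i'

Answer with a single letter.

Option A: s[4]='f'->'g', delta=(7-6)*3^1 mod 1009 = 3, hash=206+3 mod 1009 = 209 <-- target
Option B: s[1]='h'->'b', delta=(2-8)*3^4 mod 1009 = 523, hash=206+523 mod 1009 = 729
Option C: s[5]='i'->'f', delta=(6-9)*3^0 mod 1009 = 1006, hash=206+1006 mod 1009 = 203
Option D: s[1]='h'->'d', delta=(4-8)*3^4 mod 1009 = 685, hash=206+685 mod 1009 = 891
Option E: s[3]='c'->'i', delta=(9-3)*3^2 mod 1009 = 54, hash=206+54 mod 1009 = 260

Answer: A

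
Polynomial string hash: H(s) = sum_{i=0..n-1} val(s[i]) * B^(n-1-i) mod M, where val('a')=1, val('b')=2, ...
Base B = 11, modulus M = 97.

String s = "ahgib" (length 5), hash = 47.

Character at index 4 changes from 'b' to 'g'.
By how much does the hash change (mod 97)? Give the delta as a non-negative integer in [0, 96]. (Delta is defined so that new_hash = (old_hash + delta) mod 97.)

Delta formula: (val(new) - val(old)) * B^(n-1-k) mod M
  val('g') - val('b') = 7 - 2 = 5
  B^(n-1-k) = 11^0 mod 97 = 1
  Delta = 5 * 1 mod 97 = 5

Answer: 5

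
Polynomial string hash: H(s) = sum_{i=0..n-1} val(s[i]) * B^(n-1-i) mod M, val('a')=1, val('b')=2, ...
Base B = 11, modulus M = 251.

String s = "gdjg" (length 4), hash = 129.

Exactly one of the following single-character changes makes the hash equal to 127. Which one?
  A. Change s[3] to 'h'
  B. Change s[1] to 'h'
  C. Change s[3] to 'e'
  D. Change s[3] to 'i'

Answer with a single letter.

Option A: s[3]='g'->'h', delta=(8-7)*11^0 mod 251 = 1, hash=129+1 mod 251 = 130
Option B: s[1]='d'->'h', delta=(8-4)*11^2 mod 251 = 233, hash=129+233 mod 251 = 111
Option C: s[3]='g'->'e', delta=(5-7)*11^0 mod 251 = 249, hash=129+249 mod 251 = 127 <-- target
Option D: s[3]='g'->'i', delta=(9-7)*11^0 mod 251 = 2, hash=129+2 mod 251 = 131

Answer: C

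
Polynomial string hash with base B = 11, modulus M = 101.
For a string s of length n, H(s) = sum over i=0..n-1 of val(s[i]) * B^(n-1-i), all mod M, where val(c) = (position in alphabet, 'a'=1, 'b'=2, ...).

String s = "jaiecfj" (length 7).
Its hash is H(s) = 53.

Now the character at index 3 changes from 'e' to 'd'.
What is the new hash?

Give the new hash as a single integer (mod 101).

val('e') = 5, val('d') = 4
Position k = 3, exponent = n-1-k = 3
B^3 mod M = 11^3 mod 101 = 18
Delta = (4 - 5) * 18 mod 101 = 83
New hash = (53 + 83) mod 101 = 35

Answer: 35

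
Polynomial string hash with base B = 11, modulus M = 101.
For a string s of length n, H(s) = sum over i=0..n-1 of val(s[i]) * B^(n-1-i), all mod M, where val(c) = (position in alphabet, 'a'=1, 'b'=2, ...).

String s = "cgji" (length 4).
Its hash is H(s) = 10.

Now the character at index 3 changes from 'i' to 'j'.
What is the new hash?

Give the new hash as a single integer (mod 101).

Answer: 11

Derivation:
val('i') = 9, val('j') = 10
Position k = 3, exponent = n-1-k = 0
B^0 mod M = 11^0 mod 101 = 1
Delta = (10 - 9) * 1 mod 101 = 1
New hash = (10 + 1) mod 101 = 11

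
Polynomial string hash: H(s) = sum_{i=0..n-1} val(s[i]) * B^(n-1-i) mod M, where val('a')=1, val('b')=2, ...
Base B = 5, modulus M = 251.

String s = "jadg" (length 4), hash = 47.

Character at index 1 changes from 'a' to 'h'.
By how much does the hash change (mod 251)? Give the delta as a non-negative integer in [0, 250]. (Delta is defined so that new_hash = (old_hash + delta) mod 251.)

Delta formula: (val(new) - val(old)) * B^(n-1-k) mod M
  val('h') - val('a') = 8 - 1 = 7
  B^(n-1-k) = 5^2 mod 251 = 25
  Delta = 7 * 25 mod 251 = 175

Answer: 175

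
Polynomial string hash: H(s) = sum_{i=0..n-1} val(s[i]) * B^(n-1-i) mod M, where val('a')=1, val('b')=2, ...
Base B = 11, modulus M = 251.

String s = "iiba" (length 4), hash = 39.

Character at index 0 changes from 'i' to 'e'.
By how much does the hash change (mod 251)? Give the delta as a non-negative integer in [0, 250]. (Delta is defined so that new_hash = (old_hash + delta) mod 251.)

Delta formula: (val(new) - val(old)) * B^(n-1-k) mod M
  val('e') - val('i') = 5 - 9 = -4
  B^(n-1-k) = 11^3 mod 251 = 76
  Delta = -4 * 76 mod 251 = 198

Answer: 198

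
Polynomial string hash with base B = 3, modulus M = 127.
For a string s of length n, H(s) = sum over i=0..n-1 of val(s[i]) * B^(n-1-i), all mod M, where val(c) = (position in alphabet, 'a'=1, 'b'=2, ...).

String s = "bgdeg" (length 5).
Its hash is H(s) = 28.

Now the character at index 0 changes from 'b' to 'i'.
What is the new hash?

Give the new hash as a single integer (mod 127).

Answer: 87

Derivation:
val('b') = 2, val('i') = 9
Position k = 0, exponent = n-1-k = 4
B^4 mod M = 3^4 mod 127 = 81
Delta = (9 - 2) * 81 mod 127 = 59
New hash = (28 + 59) mod 127 = 87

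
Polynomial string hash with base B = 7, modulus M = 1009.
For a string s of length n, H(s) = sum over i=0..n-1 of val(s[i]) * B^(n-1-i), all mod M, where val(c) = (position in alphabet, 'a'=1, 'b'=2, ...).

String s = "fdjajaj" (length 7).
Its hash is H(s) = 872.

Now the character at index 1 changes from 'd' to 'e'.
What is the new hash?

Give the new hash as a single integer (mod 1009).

val('d') = 4, val('e') = 5
Position k = 1, exponent = n-1-k = 5
B^5 mod M = 7^5 mod 1009 = 663
Delta = (5 - 4) * 663 mod 1009 = 663
New hash = (872 + 663) mod 1009 = 526

Answer: 526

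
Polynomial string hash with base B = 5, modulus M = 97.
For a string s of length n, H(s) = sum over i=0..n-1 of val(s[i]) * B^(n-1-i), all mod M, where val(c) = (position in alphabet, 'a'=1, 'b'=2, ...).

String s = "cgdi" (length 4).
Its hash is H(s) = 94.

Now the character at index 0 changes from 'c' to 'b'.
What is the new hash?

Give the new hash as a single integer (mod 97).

val('c') = 3, val('b') = 2
Position k = 0, exponent = n-1-k = 3
B^3 mod M = 5^3 mod 97 = 28
Delta = (2 - 3) * 28 mod 97 = 69
New hash = (94 + 69) mod 97 = 66

Answer: 66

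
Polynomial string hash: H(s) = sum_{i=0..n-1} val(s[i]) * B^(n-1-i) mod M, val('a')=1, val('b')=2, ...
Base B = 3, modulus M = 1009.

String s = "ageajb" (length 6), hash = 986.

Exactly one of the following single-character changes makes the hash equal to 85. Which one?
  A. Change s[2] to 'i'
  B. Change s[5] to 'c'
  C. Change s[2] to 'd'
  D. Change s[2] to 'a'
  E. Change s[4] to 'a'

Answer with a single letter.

Answer: A

Derivation:
Option A: s[2]='e'->'i', delta=(9-5)*3^3 mod 1009 = 108, hash=986+108 mod 1009 = 85 <-- target
Option B: s[5]='b'->'c', delta=(3-2)*3^0 mod 1009 = 1, hash=986+1 mod 1009 = 987
Option C: s[2]='e'->'d', delta=(4-5)*3^3 mod 1009 = 982, hash=986+982 mod 1009 = 959
Option D: s[2]='e'->'a', delta=(1-5)*3^3 mod 1009 = 901, hash=986+901 mod 1009 = 878
Option E: s[4]='j'->'a', delta=(1-10)*3^1 mod 1009 = 982, hash=986+982 mod 1009 = 959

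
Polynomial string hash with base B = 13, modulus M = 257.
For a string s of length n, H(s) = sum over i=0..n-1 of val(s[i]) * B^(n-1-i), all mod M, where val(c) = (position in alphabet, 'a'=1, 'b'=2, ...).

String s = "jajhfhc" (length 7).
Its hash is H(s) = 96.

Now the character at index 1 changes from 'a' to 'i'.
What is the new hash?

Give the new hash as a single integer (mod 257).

Answer: 34

Derivation:
val('a') = 1, val('i') = 9
Position k = 1, exponent = n-1-k = 5
B^5 mod M = 13^5 mod 257 = 185
Delta = (9 - 1) * 185 mod 257 = 195
New hash = (96 + 195) mod 257 = 34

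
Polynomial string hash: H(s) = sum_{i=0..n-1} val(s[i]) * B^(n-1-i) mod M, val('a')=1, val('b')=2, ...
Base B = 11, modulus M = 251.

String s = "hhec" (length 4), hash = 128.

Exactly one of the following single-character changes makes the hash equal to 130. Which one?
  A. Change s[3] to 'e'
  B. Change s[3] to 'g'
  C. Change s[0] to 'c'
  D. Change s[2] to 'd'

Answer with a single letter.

Answer: A

Derivation:
Option A: s[3]='c'->'e', delta=(5-3)*11^0 mod 251 = 2, hash=128+2 mod 251 = 130 <-- target
Option B: s[3]='c'->'g', delta=(7-3)*11^0 mod 251 = 4, hash=128+4 mod 251 = 132
Option C: s[0]='h'->'c', delta=(3-8)*11^3 mod 251 = 122, hash=128+122 mod 251 = 250
Option D: s[2]='e'->'d', delta=(4-5)*11^1 mod 251 = 240, hash=128+240 mod 251 = 117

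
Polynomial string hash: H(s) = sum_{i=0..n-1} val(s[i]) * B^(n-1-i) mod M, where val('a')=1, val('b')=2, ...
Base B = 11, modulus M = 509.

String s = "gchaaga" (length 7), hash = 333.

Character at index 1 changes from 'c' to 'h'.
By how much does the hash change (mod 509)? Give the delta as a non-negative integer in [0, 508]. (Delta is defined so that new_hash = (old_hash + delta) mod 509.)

Answer: 17

Derivation:
Delta formula: (val(new) - val(old)) * B^(n-1-k) mod M
  val('h') - val('c') = 8 - 3 = 5
  B^(n-1-k) = 11^5 mod 509 = 207
  Delta = 5 * 207 mod 509 = 17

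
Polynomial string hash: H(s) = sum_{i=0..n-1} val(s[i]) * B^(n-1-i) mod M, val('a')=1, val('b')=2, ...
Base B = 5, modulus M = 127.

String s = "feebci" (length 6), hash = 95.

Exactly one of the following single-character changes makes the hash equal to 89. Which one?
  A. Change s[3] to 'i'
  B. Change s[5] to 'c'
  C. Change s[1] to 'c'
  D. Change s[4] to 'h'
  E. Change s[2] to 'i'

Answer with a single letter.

Option A: s[3]='b'->'i', delta=(9-2)*5^2 mod 127 = 48, hash=95+48 mod 127 = 16
Option B: s[5]='i'->'c', delta=(3-9)*5^0 mod 127 = 121, hash=95+121 mod 127 = 89 <-- target
Option C: s[1]='e'->'c', delta=(3-5)*5^4 mod 127 = 20, hash=95+20 mod 127 = 115
Option D: s[4]='c'->'h', delta=(8-3)*5^1 mod 127 = 25, hash=95+25 mod 127 = 120
Option E: s[2]='e'->'i', delta=(9-5)*5^3 mod 127 = 119, hash=95+119 mod 127 = 87

Answer: B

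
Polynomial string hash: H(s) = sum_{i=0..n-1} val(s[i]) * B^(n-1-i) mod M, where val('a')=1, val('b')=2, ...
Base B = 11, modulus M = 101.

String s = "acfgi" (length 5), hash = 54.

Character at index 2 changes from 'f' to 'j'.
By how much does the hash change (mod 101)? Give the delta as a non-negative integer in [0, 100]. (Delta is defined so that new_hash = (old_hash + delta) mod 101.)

Delta formula: (val(new) - val(old)) * B^(n-1-k) mod M
  val('j') - val('f') = 10 - 6 = 4
  B^(n-1-k) = 11^2 mod 101 = 20
  Delta = 4 * 20 mod 101 = 80

Answer: 80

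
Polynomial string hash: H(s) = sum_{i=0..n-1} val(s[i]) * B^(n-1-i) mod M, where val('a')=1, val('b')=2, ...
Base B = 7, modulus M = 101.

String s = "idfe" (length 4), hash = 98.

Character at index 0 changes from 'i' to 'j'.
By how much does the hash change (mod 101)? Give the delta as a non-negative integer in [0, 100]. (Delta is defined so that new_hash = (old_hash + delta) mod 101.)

Answer: 40

Derivation:
Delta formula: (val(new) - val(old)) * B^(n-1-k) mod M
  val('j') - val('i') = 10 - 9 = 1
  B^(n-1-k) = 7^3 mod 101 = 40
  Delta = 1 * 40 mod 101 = 40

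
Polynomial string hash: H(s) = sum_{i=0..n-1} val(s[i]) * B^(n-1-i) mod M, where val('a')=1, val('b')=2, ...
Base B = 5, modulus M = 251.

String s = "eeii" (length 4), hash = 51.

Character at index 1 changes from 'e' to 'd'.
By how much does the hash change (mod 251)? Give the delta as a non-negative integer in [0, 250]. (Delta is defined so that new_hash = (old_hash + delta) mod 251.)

Delta formula: (val(new) - val(old)) * B^(n-1-k) mod M
  val('d') - val('e') = 4 - 5 = -1
  B^(n-1-k) = 5^2 mod 251 = 25
  Delta = -1 * 25 mod 251 = 226

Answer: 226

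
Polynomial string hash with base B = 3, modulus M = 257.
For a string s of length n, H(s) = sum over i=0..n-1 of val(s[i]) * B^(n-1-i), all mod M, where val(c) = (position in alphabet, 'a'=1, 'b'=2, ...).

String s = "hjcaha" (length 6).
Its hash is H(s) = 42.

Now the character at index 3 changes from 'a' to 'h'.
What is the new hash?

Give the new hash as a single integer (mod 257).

val('a') = 1, val('h') = 8
Position k = 3, exponent = n-1-k = 2
B^2 mod M = 3^2 mod 257 = 9
Delta = (8 - 1) * 9 mod 257 = 63
New hash = (42 + 63) mod 257 = 105

Answer: 105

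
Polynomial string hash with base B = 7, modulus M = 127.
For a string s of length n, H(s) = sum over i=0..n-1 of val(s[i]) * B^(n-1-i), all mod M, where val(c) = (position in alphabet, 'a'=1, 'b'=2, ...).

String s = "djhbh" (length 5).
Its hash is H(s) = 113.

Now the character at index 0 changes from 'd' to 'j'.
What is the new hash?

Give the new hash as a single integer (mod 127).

val('d') = 4, val('j') = 10
Position k = 0, exponent = n-1-k = 4
B^4 mod M = 7^4 mod 127 = 115
Delta = (10 - 4) * 115 mod 127 = 55
New hash = (113 + 55) mod 127 = 41

Answer: 41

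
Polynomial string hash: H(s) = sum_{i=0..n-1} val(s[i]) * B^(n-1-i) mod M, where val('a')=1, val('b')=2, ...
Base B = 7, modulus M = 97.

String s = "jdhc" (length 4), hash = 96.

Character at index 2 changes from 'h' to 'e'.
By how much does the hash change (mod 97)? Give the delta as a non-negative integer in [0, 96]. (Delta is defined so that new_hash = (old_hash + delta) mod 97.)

Answer: 76

Derivation:
Delta formula: (val(new) - val(old)) * B^(n-1-k) mod M
  val('e') - val('h') = 5 - 8 = -3
  B^(n-1-k) = 7^1 mod 97 = 7
  Delta = -3 * 7 mod 97 = 76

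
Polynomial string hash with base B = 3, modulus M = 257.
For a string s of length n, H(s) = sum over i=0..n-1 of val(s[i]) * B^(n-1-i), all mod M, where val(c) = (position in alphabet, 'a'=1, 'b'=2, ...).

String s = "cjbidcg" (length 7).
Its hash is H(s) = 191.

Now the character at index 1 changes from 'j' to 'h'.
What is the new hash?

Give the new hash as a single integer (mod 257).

val('j') = 10, val('h') = 8
Position k = 1, exponent = n-1-k = 5
B^5 mod M = 3^5 mod 257 = 243
Delta = (8 - 10) * 243 mod 257 = 28
New hash = (191 + 28) mod 257 = 219

Answer: 219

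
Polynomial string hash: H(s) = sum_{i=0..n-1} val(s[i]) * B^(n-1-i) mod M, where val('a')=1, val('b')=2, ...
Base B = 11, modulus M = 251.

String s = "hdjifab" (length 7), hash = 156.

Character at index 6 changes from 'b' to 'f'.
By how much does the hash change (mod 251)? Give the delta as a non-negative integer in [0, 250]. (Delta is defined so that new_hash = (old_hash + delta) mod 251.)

Answer: 4

Derivation:
Delta formula: (val(new) - val(old)) * B^(n-1-k) mod M
  val('f') - val('b') = 6 - 2 = 4
  B^(n-1-k) = 11^0 mod 251 = 1
  Delta = 4 * 1 mod 251 = 4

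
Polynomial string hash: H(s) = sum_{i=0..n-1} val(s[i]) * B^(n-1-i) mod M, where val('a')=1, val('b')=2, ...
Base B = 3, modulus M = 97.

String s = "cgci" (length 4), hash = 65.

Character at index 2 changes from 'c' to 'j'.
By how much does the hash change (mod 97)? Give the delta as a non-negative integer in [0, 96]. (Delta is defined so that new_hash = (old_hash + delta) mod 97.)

Answer: 21

Derivation:
Delta formula: (val(new) - val(old)) * B^(n-1-k) mod M
  val('j') - val('c') = 10 - 3 = 7
  B^(n-1-k) = 3^1 mod 97 = 3
  Delta = 7 * 3 mod 97 = 21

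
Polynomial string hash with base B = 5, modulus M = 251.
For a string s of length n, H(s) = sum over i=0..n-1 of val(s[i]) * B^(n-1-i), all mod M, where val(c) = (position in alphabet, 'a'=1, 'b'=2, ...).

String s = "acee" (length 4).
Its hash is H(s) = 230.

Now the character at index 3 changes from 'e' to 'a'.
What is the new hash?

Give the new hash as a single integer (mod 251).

val('e') = 5, val('a') = 1
Position k = 3, exponent = n-1-k = 0
B^0 mod M = 5^0 mod 251 = 1
Delta = (1 - 5) * 1 mod 251 = 247
New hash = (230 + 247) mod 251 = 226

Answer: 226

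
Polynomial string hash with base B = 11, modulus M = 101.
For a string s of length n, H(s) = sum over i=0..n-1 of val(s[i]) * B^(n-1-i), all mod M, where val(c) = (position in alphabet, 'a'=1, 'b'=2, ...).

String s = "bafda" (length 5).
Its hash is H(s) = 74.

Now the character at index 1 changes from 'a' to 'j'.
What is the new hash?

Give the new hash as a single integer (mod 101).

Answer: 34

Derivation:
val('a') = 1, val('j') = 10
Position k = 1, exponent = n-1-k = 3
B^3 mod M = 11^3 mod 101 = 18
Delta = (10 - 1) * 18 mod 101 = 61
New hash = (74 + 61) mod 101 = 34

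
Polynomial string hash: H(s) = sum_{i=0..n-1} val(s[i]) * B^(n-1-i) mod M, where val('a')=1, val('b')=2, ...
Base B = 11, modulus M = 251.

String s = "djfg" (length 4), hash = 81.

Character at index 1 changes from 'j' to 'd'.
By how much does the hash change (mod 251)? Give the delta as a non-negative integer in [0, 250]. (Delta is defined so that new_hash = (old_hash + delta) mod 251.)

Delta formula: (val(new) - val(old)) * B^(n-1-k) mod M
  val('d') - val('j') = 4 - 10 = -6
  B^(n-1-k) = 11^2 mod 251 = 121
  Delta = -6 * 121 mod 251 = 27

Answer: 27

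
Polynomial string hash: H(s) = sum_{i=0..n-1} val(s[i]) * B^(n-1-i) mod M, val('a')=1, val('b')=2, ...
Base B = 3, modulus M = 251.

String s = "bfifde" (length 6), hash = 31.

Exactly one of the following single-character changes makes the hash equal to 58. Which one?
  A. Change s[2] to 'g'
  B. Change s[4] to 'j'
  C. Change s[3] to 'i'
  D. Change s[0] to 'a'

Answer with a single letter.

Option A: s[2]='i'->'g', delta=(7-9)*3^3 mod 251 = 197, hash=31+197 mod 251 = 228
Option B: s[4]='d'->'j', delta=(10-4)*3^1 mod 251 = 18, hash=31+18 mod 251 = 49
Option C: s[3]='f'->'i', delta=(9-6)*3^2 mod 251 = 27, hash=31+27 mod 251 = 58 <-- target
Option D: s[0]='b'->'a', delta=(1-2)*3^5 mod 251 = 8, hash=31+8 mod 251 = 39

Answer: C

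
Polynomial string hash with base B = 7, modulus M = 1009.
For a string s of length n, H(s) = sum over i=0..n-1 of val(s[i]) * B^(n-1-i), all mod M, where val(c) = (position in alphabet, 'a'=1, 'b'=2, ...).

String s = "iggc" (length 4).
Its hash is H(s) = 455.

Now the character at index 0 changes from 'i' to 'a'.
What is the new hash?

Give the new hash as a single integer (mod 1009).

Answer: 738

Derivation:
val('i') = 9, val('a') = 1
Position k = 0, exponent = n-1-k = 3
B^3 mod M = 7^3 mod 1009 = 343
Delta = (1 - 9) * 343 mod 1009 = 283
New hash = (455 + 283) mod 1009 = 738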